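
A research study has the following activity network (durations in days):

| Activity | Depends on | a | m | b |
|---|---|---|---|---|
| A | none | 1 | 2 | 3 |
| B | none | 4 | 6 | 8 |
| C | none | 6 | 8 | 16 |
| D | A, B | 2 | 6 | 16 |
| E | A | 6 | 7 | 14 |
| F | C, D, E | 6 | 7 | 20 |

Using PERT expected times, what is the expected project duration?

te_A = (1 + 4·2 + 3)/6 = 12/6 = 2
te_B = (4 + 4·6 + 8)/6 = 36/6 = 6
te_C = (6 + 4·8 + 16)/6 = 54/6 = 9
te_D = (2 + 4·6 + 16)/6 = 42/6 = 7
te_E = (6 + 4·7 + 14)/6 = 48/6 = 8
te_F = (6 + 4·7 + 20)/6 = 54/6 = 9

Forward pass:
ES_A = 0; EF_A = 2
ES_B = 0; EF_B = 6
ES_C = 0; EF_C = 9
ES_D = max(EF_A=2, EF_B=6) = 6; EF_D = 6+7 = 13
ES_E = 2; EF_E = 2+8 = 10
ES_F = max(EF_C=9, EF_D=13, EF_E=10) = 13; EF_F = 13+9 = 22
Expected project duration μ = 22 days. Critical path: B → D → F.

22 days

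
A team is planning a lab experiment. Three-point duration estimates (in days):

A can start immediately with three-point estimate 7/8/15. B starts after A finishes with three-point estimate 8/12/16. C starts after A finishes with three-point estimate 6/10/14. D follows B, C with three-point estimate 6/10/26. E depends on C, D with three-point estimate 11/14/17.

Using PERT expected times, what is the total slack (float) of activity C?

te_A = (7 + 4·8 + 15)/6 = 54/6 = 9
te_B = (8 + 4·12 + 16)/6 = 72/6 = 12
te_C = (6 + 4·10 + 14)/6 = 60/6 = 10
te_D = (6 + 4·10 + 26)/6 = 72/6 = 12
te_E = (11 + 4·14 + 17)/6 = 84/6 = 14

Forward pass:
ES_A = 0; EF_A = 9
ES_B = 9; EF_B = 9+12 = 21
ES_C = 9; EF_C = 9+10 = 19
ES_D = max(EF_B=21, EF_C=19) = 21; EF_D = 21+12 = 33
ES_E = max(EF_C=19, EF_D=33) = 33; EF_E = 33+14 = 47
Expected project duration μ = 47 days. Critical path: A → B → D → E.

Backward pass:
LF_E = 47; LS_E = 47−14 = 33
LF_D = LS_E = 33; LS_D = 33−12 = 21
LF_C = min(LS_D=21, LS_E=33) = 21; LS_C = 21−10 = 11
LF_B = LS_D = 21; LS_B = 21−12 = 9
LF_A = min(LS_B=9, LS_C=11) = 9; LS_A = 9−9 = 0
Slack_C = LS_C − ES_C = 11 − 9 = 2

2 days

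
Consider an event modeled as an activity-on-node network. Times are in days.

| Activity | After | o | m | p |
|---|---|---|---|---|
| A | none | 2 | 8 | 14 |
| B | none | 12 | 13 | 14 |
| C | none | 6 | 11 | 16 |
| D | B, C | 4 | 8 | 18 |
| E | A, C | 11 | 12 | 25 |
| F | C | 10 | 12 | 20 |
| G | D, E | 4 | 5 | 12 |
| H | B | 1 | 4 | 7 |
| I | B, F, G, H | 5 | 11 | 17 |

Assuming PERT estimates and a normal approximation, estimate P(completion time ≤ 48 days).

te_A = (2 + 4·8 + 14)/6 = 48/6 = 8; σ²_A = ((14−2)/6)² = 4.000
te_B = (12 + 4·13 + 14)/6 = 78/6 = 13; σ²_B = ((14−12)/6)² = 0.111
te_C = (6 + 4·11 + 16)/6 = 66/6 = 11; σ²_C = ((16−6)/6)² = 2.778
te_D = (4 + 4·8 + 18)/6 = 54/6 = 9; σ²_D = ((18−4)/6)² = 5.444
te_E = (11 + 4·12 + 25)/6 = 84/6 = 14; σ²_E = ((25−11)/6)² = 5.444
te_F = (10 + 4·12 + 20)/6 = 78/6 = 13; σ²_F = ((20−10)/6)² = 2.778
te_G = (4 + 4·5 + 12)/6 = 36/6 = 6; σ²_G = ((12−4)/6)² = 1.778
te_H = (1 + 4·4 + 7)/6 = 24/6 = 4; σ²_H = ((7−1)/6)² = 1.000
te_I = (5 + 4·11 + 17)/6 = 66/6 = 11; σ²_I = ((17−5)/6)² = 4.000

Forward pass:
ES_A = 0; EF_A = 8
ES_B = 0; EF_B = 13
ES_C = 0; EF_C = 11
ES_D = max(EF_B=13, EF_C=11) = 13; EF_D = 13+9 = 22
ES_E = max(EF_A=8, EF_C=11) = 11; EF_E = 11+14 = 25
ES_F = 11; EF_F = 11+13 = 24
ES_G = max(EF_D=22, EF_E=25) = 25; EF_G = 25+6 = 31
ES_H = 13; EF_H = 13+4 = 17
ES_I = max(EF_B=13, EF_F=24, EF_G=31, EF_H=17) = 31; EF_I = 31+11 = 42
Expected project duration μ = 42 days. Critical path: C → E → G → I.

Variance along critical path = 2.778 + 5.444 + 1.778 + 4.000 = 14.000; σ = √14.000 = 3.742 days.
Z = (48 − 42) / 3.742 = 1.604
P(T ≤ 48) = Φ(1.604) ≈ 0.946

0.946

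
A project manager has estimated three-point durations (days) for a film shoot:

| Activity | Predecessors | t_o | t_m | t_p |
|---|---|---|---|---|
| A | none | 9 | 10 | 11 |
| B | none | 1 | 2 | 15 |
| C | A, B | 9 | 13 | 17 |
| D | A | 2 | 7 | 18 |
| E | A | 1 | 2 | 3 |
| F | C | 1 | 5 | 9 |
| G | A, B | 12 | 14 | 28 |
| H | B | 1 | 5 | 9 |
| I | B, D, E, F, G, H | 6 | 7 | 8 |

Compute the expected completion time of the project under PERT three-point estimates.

te_A = (9 + 4·10 + 11)/6 = 60/6 = 10
te_B = (1 + 4·2 + 15)/6 = 24/6 = 4
te_C = (9 + 4·13 + 17)/6 = 78/6 = 13
te_D = (2 + 4·7 + 18)/6 = 48/6 = 8
te_E = (1 + 4·2 + 3)/6 = 12/6 = 2
te_F = (1 + 4·5 + 9)/6 = 30/6 = 5
te_G = (12 + 4·14 + 28)/6 = 96/6 = 16
te_H = (1 + 4·5 + 9)/6 = 30/6 = 5
te_I = (6 + 4·7 + 8)/6 = 42/6 = 7

Forward pass:
ES_A = 0; EF_A = 10
ES_B = 0; EF_B = 4
ES_C = max(EF_A=10, EF_B=4) = 10; EF_C = 10+13 = 23
ES_D = 10; EF_D = 10+8 = 18
ES_E = 10; EF_E = 10+2 = 12
ES_F = 23; EF_F = 23+5 = 28
ES_G = max(EF_A=10, EF_B=4) = 10; EF_G = 10+16 = 26
ES_H = 4; EF_H = 4+5 = 9
ES_I = max(EF_B=4, EF_D=18, EF_E=12, EF_F=28, EF_G=26, EF_H=9) = 28; EF_I = 28+7 = 35
Expected project duration μ = 35 days. Critical path: A → C → F → I.

35 days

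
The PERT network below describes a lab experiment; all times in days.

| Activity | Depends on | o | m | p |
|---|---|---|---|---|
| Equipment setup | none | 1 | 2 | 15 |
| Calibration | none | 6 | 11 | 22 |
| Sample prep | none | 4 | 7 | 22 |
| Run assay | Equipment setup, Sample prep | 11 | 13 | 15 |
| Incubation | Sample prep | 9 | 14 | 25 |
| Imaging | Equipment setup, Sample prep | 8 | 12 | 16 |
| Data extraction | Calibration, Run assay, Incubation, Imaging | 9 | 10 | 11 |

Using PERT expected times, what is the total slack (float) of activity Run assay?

te_Equipment setup = (1 + 4·2 + 15)/6 = 24/6 = 4
te_Calibration = (6 + 4·11 + 22)/6 = 72/6 = 12
te_Sample prep = (4 + 4·7 + 22)/6 = 54/6 = 9
te_Run assay = (11 + 4·13 + 15)/6 = 78/6 = 13
te_Incubation = (9 + 4·14 + 25)/6 = 90/6 = 15
te_Imaging = (8 + 4·12 + 16)/6 = 72/6 = 12
te_Data extraction = (9 + 4·10 + 11)/6 = 60/6 = 10

Forward pass:
ES_Equipment setup = 0; EF_Equipment setup = 4
ES_Calibration = 0; EF_Calibration = 12
ES_Sample prep = 0; EF_Sample prep = 9
ES_Run assay = max(EF_Equipment setup=4, EF_Sample prep=9) = 9; EF_Run assay = 9+13 = 22
ES_Incubation = 9; EF_Incubation = 9+15 = 24
ES_Imaging = max(EF_Equipment setup=4, EF_Sample prep=9) = 9; EF_Imaging = 9+12 = 21
ES_Data extraction = max(EF_Calibration=12, EF_Run assay=22, EF_Incubation=24, EF_Imaging=21) = 24; EF_Data extraction = 24+10 = 34
Expected project duration μ = 34 days. Critical path: Sample prep → Incubation → Data extraction.

Backward pass:
LF_Data extraction = 34; LS_Data extraction = 34−10 = 24
LF_Imaging = LS_Data extraction = 24; LS_Imaging = 24−12 = 12
LF_Incubation = LS_Data extraction = 24; LS_Incubation = 24−15 = 9
LF_Run assay = LS_Data extraction = 24; LS_Run assay = 24−13 = 11
LF_Sample prep = min(LS_Run assay=11, LS_Incubation=9, LS_Imaging=12) = 9; LS_Sample prep = 9−9 = 0
LF_Calibration = LS_Data extraction = 24; LS_Calibration = 24−12 = 12
LF_Equipment setup = min(LS_Run assay=11, LS_Imaging=12) = 11; LS_Equipment setup = 11−4 = 7
Slack_Run assay = LS_Run assay − ES_Run assay = 11 − 9 = 2

2 days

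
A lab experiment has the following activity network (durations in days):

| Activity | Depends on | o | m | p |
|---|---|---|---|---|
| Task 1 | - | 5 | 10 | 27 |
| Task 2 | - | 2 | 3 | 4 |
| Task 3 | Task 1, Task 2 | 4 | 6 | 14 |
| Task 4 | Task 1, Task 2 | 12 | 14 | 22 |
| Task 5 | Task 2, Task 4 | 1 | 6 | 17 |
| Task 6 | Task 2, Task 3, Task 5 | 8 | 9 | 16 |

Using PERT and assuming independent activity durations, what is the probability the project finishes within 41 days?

te_Task 1 = (5 + 4·10 + 27)/6 = 72/6 = 12; σ²_Task 1 = ((27−5)/6)² = 13.444
te_Task 2 = (2 + 4·3 + 4)/6 = 18/6 = 3; σ²_Task 2 = ((4−2)/6)² = 0.111
te_Task 3 = (4 + 4·6 + 14)/6 = 42/6 = 7; σ²_Task 3 = ((14−4)/6)² = 2.778
te_Task 4 = (12 + 4·14 + 22)/6 = 90/6 = 15; σ²_Task 4 = ((22−12)/6)² = 2.778
te_Task 5 = (1 + 4·6 + 17)/6 = 42/6 = 7; σ²_Task 5 = ((17−1)/6)² = 7.111
te_Task 6 = (8 + 4·9 + 16)/6 = 60/6 = 10; σ²_Task 6 = ((16−8)/6)² = 1.778

Forward pass:
ES_Task 1 = 0; EF_Task 1 = 12
ES_Task 2 = 0; EF_Task 2 = 3
ES_Task 3 = max(EF_Task 1=12, EF_Task 2=3) = 12; EF_Task 3 = 12+7 = 19
ES_Task 4 = max(EF_Task 1=12, EF_Task 2=3) = 12; EF_Task 4 = 12+15 = 27
ES_Task 5 = max(EF_Task 2=3, EF_Task 4=27) = 27; EF_Task 5 = 27+7 = 34
ES_Task 6 = max(EF_Task 2=3, EF_Task 3=19, EF_Task 5=34) = 34; EF_Task 6 = 34+10 = 44
Expected project duration μ = 44 days. Critical path: Task 1 → Task 4 → Task 5 → Task 6.

Variance along critical path = 13.444 + 2.778 + 7.111 + 1.778 = 25.111; σ = √25.111 = 5.011 days.
Z = (41 − 44) / 5.011 = -0.599
P(T ≤ 41) = Φ(-0.599) ≈ 0.275

0.275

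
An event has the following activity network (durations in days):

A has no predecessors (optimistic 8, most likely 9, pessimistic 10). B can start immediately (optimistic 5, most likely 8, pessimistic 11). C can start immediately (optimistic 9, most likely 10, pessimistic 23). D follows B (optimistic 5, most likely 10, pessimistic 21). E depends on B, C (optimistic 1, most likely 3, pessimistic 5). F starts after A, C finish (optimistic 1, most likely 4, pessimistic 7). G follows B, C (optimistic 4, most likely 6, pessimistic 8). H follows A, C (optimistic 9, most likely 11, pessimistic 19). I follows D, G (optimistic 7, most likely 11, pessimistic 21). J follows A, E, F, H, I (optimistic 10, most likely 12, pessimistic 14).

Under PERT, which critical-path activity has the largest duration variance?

D

te_A = (8 + 4·9 + 10)/6 = 54/6 = 9; σ²_A = ((10−8)/6)² = 0.111
te_B = (5 + 4·8 + 11)/6 = 48/6 = 8; σ²_B = ((11−5)/6)² = 1.000
te_C = (9 + 4·10 + 23)/6 = 72/6 = 12; σ²_C = ((23−9)/6)² = 5.444
te_D = (5 + 4·10 + 21)/6 = 66/6 = 11; σ²_D = ((21−5)/6)² = 7.111
te_E = (1 + 4·3 + 5)/6 = 18/6 = 3; σ²_E = ((5−1)/6)² = 0.444
te_F = (1 + 4·4 + 7)/6 = 24/6 = 4; σ²_F = ((7−1)/6)² = 1.000
te_G = (4 + 4·6 + 8)/6 = 36/6 = 6; σ²_G = ((8−4)/6)² = 0.444
te_H = (9 + 4·11 + 19)/6 = 72/6 = 12; σ²_H = ((19−9)/6)² = 2.778
te_I = (7 + 4·11 + 21)/6 = 72/6 = 12; σ²_I = ((21−7)/6)² = 5.444
te_J = (10 + 4·12 + 14)/6 = 72/6 = 12; σ²_J = ((14−10)/6)² = 0.444

Forward pass:
ES_A = 0; EF_A = 9
ES_B = 0; EF_B = 8
ES_C = 0; EF_C = 12
ES_D = 8; EF_D = 8+11 = 19
ES_E = max(EF_B=8, EF_C=12) = 12; EF_E = 12+3 = 15
ES_F = max(EF_A=9, EF_C=12) = 12; EF_F = 12+4 = 16
ES_G = max(EF_B=8, EF_C=12) = 12; EF_G = 12+6 = 18
ES_H = max(EF_A=9, EF_C=12) = 12; EF_H = 12+12 = 24
ES_I = max(EF_D=19, EF_G=18) = 19; EF_I = 19+12 = 31
ES_J = max(EF_A=9, EF_E=15, EF_F=16, EF_H=24, EF_I=31) = 31; EF_J = 31+12 = 43
Expected project duration μ = 43 days. Critical path: B → D → I → J.

Variances on critical path: σ²_B=1.000, σ²_D=7.111, σ²_I=5.444, σ²_J=0.444.
Largest is σ²_D = 7.111.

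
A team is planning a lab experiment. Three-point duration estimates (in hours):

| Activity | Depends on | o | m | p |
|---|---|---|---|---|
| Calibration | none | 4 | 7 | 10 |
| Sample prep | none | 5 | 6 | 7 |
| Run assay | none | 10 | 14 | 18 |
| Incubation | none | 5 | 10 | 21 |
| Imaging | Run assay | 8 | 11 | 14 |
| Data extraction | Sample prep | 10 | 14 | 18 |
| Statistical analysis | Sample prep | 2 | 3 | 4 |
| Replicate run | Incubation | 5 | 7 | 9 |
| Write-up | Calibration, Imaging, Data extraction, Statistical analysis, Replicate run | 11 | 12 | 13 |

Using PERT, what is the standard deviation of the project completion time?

te_Calibration = (4 + 4·7 + 10)/6 = 42/6 = 7; σ²_Calibration = ((10−4)/6)² = 1.000
te_Sample prep = (5 + 4·6 + 7)/6 = 36/6 = 6; σ²_Sample prep = ((7−5)/6)² = 0.111
te_Run assay = (10 + 4·14 + 18)/6 = 84/6 = 14; σ²_Run assay = ((18−10)/6)² = 1.778
te_Incubation = (5 + 4·10 + 21)/6 = 66/6 = 11; σ²_Incubation = ((21−5)/6)² = 7.111
te_Imaging = (8 + 4·11 + 14)/6 = 66/6 = 11; σ²_Imaging = ((14−8)/6)² = 1.000
te_Data extraction = (10 + 4·14 + 18)/6 = 84/6 = 14; σ²_Data extraction = ((18−10)/6)² = 1.778
te_Statistical analysis = (2 + 4·3 + 4)/6 = 18/6 = 3; σ²_Statistical analysis = ((4−2)/6)² = 0.111
te_Replicate run = (5 + 4·7 + 9)/6 = 42/6 = 7; σ²_Replicate run = ((9−5)/6)² = 0.444
te_Write-up = (11 + 4·12 + 13)/6 = 72/6 = 12; σ²_Write-up = ((13−11)/6)² = 0.111

Forward pass:
ES_Calibration = 0; EF_Calibration = 7
ES_Sample prep = 0; EF_Sample prep = 6
ES_Run assay = 0; EF_Run assay = 14
ES_Incubation = 0; EF_Incubation = 11
ES_Imaging = 14; EF_Imaging = 14+11 = 25
ES_Data extraction = 6; EF_Data extraction = 6+14 = 20
ES_Statistical analysis = 6; EF_Statistical analysis = 6+3 = 9
ES_Replicate run = 11; EF_Replicate run = 11+7 = 18
ES_Write-up = max(EF_Calibration=7, EF_Imaging=25, EF_Data extraction=20, EF_Statistical analysis=9, EF_Replicate run=18) = 25; EF_Write-up = 25+12 = 37
Expected project duration μ = 37 hours. Critical path: Run assay → Imaging → Write-up.

Variance along critical path = 1.778 + 1.000 + 0.111 = 2.889
σ = √2.889 = 1.700 hours

1.70 hours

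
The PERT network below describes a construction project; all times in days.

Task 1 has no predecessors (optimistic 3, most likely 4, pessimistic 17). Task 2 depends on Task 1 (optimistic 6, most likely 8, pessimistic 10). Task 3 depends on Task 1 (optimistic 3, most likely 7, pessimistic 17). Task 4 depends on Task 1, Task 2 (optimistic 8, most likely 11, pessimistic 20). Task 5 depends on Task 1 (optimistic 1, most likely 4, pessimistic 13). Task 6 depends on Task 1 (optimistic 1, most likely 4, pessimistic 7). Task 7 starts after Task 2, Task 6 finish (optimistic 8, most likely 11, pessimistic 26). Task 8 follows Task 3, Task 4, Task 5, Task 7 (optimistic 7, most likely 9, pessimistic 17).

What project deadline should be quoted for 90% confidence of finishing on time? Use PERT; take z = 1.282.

42.4 days

te_Task 1 = (3 + 4·4 + 17)/6 = 36/6 = 6; σ²_Task 1 = ((17−3)/6)² = 5.444
te_Task 2 = (6 + 4·8 + 10)/6 = 48/6 = 8; σ²_Task 2 = ((10−6)/6)² = 0.444
te_Task 3 = (3 + 4·7 + 17)/6 = 48/6 = 8; σ²_Task 3 = ((17−3)/6)² = 5.444
te_Task 4 = (8 + 4·11 + 20)/6 = 72/6 = 12; σ²_Task 4 = ((20−8)/6)² = 4.000
te_Task 5 = (1 + 4·4 + 13)/6 = 30/6 = 5; σ²_Task 5 = ((13−1)/6)² = 4.000
te_Task 6 = (1 + 4·4 + 7)/6 = 24/6 = 4; σ²_Task 6 = ((7−1)/6)² = 1.000
te_Task 7 = (8 + 4·11 + 26)/6 = 78/6 = 13; σ²_Task 7 = ((26−8)/6)² = 9.000
te_Task 8 = (7 + 4·9 + 17)/6 = 60/6 = 10; σ²_Task 8 = ((17−7)/6)² = 2.778

Forward pass:
ES_Task 1 = 0; EF_Task 1 = 6
ES_Task 2 = 6; EF_Task 2 = 6+8 = 14
ES_Task 3 = 6; EF_Task 3 = 6+8 = 14
ES_Task 4 = max(EF_Task 1=6, EF_Task 2=14) = 14; EF_Task 4 = 14+12 = 26
ES_Task 5 = 6; EF_Task 5 = 6+5 = 11
ES_Task 6 = 6; EF_Task 6 = 6+4 = 10
ES_Task 7 = max(EF_Task 2=14, EF_Task 6=10) = 14; EF_Task 7 = 14+13 = 27
ES_Task 8 = max(EF_Task 3=14, EF_Task 4=26, EF_Task 5=11, EF_Task 7=27) = 27; EF_Task 8 = 27+10 = 37
Expected project duration μ = 37 days. Critical path: Task 1 → Task 2 → Task 7 → Task 8.

Variance along critical path = 5.444 + 0.444 + 9.000 + 2.778 = 17.667; σ = 4.203 days.
D = μ + z·σ = 37 + 1.282·4.203 = 42.4 days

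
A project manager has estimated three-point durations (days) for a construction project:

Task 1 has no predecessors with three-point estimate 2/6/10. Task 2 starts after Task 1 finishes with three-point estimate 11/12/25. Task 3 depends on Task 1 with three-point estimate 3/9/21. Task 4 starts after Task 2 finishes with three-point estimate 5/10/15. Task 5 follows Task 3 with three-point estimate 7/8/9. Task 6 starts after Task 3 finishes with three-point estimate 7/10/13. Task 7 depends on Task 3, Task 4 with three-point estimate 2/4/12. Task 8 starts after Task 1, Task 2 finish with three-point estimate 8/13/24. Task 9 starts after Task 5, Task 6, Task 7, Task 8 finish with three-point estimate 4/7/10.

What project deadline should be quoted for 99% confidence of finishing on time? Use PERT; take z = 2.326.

te_Task 1 = (2 + 4·6 + 10)/6 = 36/6 = 6; σ²_Task 1 = ((10−2)/6)² = 1.778
te_Task 2 = (11 + 4·12 + 25)/6 = 84/6 = 14; σ²_Task 2 = ((25−11)/6)² = 5.444
te_Task 3 = (3 + 4·9 + 21)/6 = 60/6 = 10; σ²_Task 3 = ((21−3)/6)² = 9.000
te_Task 4 = (5 + 4·10 + 15)/6 = 60/6 = 10; σ²_Task 4 = ((15−5)/6)² = 2.778
te_Task 5 = (7 + 4·8 + 9)/6 = 48/6 = 8; σ²_Task 5 = ((9−7)/6)² = 0.111
te_Task 6 = (7 + 4·10 + 13)/6 = 60/6 = 10; σ²_Task 6 = ((13−7)/6)² = 1.000
te_Task 7 = (2 + 4·4 + 12)/6 = 30/6 = 5; σ²_Task 7 = ((12−2)/6)² = 2.778
te_Task 8 = (8 + 4·13 + 24)/6 = 84/6 = 14; σ²_Task 8 = ((24−8)/6)² = 7.111
te_Task 9 = (4 + 4·7 + 10)/6 = 42/6 = 7; σ²_Task 9 = ((10−4)/6)² = 1.000

Forward pass:
ES_Task 1 = 0; EF_Task 1 = 6
ES_Task 2 = 6; EF_Task 2 = 6+14 = 20
ES_Task 3 = 6; EF_Task 3 = 6+10 = 16
ES_Task 4 = 20; EF_Task 4 = 20+10 = 30
ES_Task 5 = 16; EF_Task 5 = 16+8 = 24
ES_Task 6 = 16; EF_Task 6 = 16+10 = 26
ES_Task 7 = max(EF_Task 3=16, EF_Task 4=30) = 30; EF_Task 7 = 30+5 = 35
ES_Task 8 = max(EF_Task 1=6, EF_Task 2=20) = 20; EF_Task 8 = 20+14 = 34
ES_Task 9 = max(EF_Task 5=24, EF_Task 6=26, EF_Task 7=35, EF_Task 8=34) = 35; EF_Task 9 = 35+7 = 42
Expected project duration μ = 42 days. Critical path: Task 1 → Task 2 → Task 4 → Task 7 → Task 9.

Variance along critical path = 1.778 + 5.444 + 2.778 + 2.778 + 1.000 = 13.778; σ = 3.712 days.
D = μ + z·σ = 42 + 2.326·3.712 = 50.6 days

50.6 days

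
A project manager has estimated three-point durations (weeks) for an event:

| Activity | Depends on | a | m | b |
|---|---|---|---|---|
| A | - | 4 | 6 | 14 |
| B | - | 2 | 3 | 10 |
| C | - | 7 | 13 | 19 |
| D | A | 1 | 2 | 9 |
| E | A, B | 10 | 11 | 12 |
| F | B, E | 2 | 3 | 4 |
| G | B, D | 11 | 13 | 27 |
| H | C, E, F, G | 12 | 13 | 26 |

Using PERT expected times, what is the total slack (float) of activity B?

6 weeks

te_A = (4 + 4·6 + 14)/6 = 42/6 = 7
te_B = (2 + 4·3 + 10)/6 = 24/6 = 4
te_C = (7 + 4·13 + 19)/6 = 78/6 = 13
te_D = (1 + 4·2 + 9)/6 = 18/6 = 3
te_E = (10 + 4·11 + 12)/6 = 66/6 = 11
te_F = (2 + 4·3 + 4)/6 = 18/6 = 3
te_G = (11 + 4·13 + 27)/6 = 90/6 = 15
te_H = (12 + 4·13 + 26)/6 = 90/6 = 15

Forward pass:
ES_A = 0; EF_A = 7
ES_B = 0; EF_B = 4
ES_C = 0; EF_C = 13
ES_D = 7; EF_D = 7+3 = 10
ES_E = max(EF_A=7, EF_B=4) = 7; EF_E = 7+11 = 18
ES_F = max(EF_B=4, EF_E=18) = 18; EF_F = 18+3 = 21
ES_G = max(EF_B=4, EF_D=10) = 10; EF_G = 10+15 = 25
ES_H = max(EF_C=13, EF_E=18, EF_F=21, EF_G=25) = 25; EF_H = 25+15 = 40
Expected project duration μ = 40 weeks. Critical path: A → D → G → H.

Backward pass:
LF_H = 40; LS_H = 40−15 = 25
LF_G = LS_H = 25; LS_G = 25−15 = 10
LF_F = LS_H = 25; LS_F = 25−3 = 22
LF_E = min(LS_F=22, LS_H=25) = 22; LS_E = 22−11 = 11
LF_D = LS_G = 10; LS_D = 10−3 = 7
LF_C = LS_H = 25; LS_C = 25−13 = 12
LF_B = min(LS_E=11, LS_F=22, LS_G=10) = 10; LS_B = 10−4 = 6
LF_A = min(LS_D=7, LS_E=11) = 7; LS_A = 7−7 = 0
Slack_B = LS_B − ES_B = 6 − 0 = 6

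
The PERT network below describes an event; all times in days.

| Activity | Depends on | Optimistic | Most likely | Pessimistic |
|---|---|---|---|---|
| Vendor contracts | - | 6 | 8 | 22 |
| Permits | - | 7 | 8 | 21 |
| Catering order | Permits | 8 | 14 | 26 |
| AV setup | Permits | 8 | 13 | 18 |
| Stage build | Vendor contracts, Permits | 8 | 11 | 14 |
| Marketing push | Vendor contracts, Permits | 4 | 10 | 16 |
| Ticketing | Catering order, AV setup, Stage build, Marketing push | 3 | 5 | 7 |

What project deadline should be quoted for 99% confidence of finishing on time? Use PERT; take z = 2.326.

39.0 days

te_Vendor contracts = (6 + 4·8 + 22)/6 = 60/6 = 10; σ²_Vendor contracts = ((22−6)/6)² = 7.111
te_Permits = (7 + 4·8 + 21)/6 = 60/6 = 10; σ²_Permits = ((21−7)/6)² = 5.444
te_Catering order = (8 + 4·14 + 26)/6 = 90/6 = 15; σ²_Catering order = ((26−8)/6)² = 9.000
te_AV setup = (8 + 4·13 + 18)/6 = 78/6 = 13; σ²_AV setup = ((18−8)/6)² = 2.778
te_Stage build = (8 + 4·11 + 14)/6 = 66/6 = 11; σ²_Stage build = ((14−8)/6)² = 1.000
te_Marketing push = (4 + 4·10 + 16)/6 = 60/6 = 10; σ²_Marketing push = ((16−4)/6)² = 4.000
te_Ticketing = (3 + 4·5 + 7)/6 = 30/6 = 5; σ²_Ticketing = ((7−3)/6)² = 0.444

Forward pass:
ES_Vendor contracts = 0; EF_Vendor contracts = 10
ES_Permits = 0; EF_Permits = 10
ES_Catering order = 10; EF_Catering order = 10+15 = 25
ES_AV setup = 10; EF_AV setup = 10+13 = 23
ES_Stage build = max(EF_Vendor contracts=10, EF_Permits=10) = 10; EF_Stage build = 10+11 = 21
ES_Marketing push = max(EF_Vendor contracts=10, EF_Permits=10) = 10; EF_Marketing push = 10+10 = 20
ES_Ticketing = max(EF_Catering order=25, EF_AV setup=23, EF_Stage build=21, EF_Marketing push=20) = 25; EF_Ticketing = 25+5 = 30
Expected project duration μ = 30 days. Critical path: Permits → Catering order → Ticketing.

Variance along critical path = 5.444 + 9.000 + 0.444 = 14.889; σ = 3.859 days.
D = μ + z·σ = 30 + 2.326·3.859 = 39.0 days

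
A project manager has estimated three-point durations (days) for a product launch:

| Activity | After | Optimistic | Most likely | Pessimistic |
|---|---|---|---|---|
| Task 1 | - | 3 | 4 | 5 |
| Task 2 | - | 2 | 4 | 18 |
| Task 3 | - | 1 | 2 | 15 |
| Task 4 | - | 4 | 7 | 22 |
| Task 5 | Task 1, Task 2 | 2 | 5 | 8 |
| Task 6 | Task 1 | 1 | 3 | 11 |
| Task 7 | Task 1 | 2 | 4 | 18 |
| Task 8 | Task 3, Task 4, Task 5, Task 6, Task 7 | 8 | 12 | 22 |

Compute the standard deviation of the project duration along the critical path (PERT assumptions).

te_Task 1 = (3 + 4·4 + 5)/6 = 24/6 = 4; σ²_Task 1 = ((5−3)/6)² = 0.111
te_Task 2 = (2 + 4·4 + 18)/6 = 36/6 = 6; σ²_Task 2 = ((18−2)/6)² = 7.111
te_Task 3 = (1 + 4·2 + 15)/6 = 24/6 = 4; σ²_Task 3 = ((15−1)/6)² = 5.444
te_Task 4 = (4 + 4·7 + 22)/6 = 54/6 = 9; σ²_Task 4 = ((22−4)/6)² = 9.000
te_Task 5 = (2 + 4·5 + 8)/6 = 30/6 = 5; σ²_Task 5 = ((8−2)/6)² = 1.000
te_Task 6 = (1 + 4·3 + 11)/6 = 24/6 = 4; σ²_Task 6 = ((11−1)/6)² = 2.778
te_Task 7 = (2 + 4·4 + 18)/6 = 36/6 = 6; σ²_Task 7 = ((18−2)/6)² = 7.111
te_Task 8 = (8 + 4·12 + 22)/6 = 78/6 = 13; σ²_Task 8 = ((22−8)/6)² = 5.444

Forward pass:
ES_Task 1 = 0; EF_Task 1 = 4
ES_Task 2 = 0; EF_Task 2 = 6
ES_Task 3 = 0; EF_Task 3 = 4
ES_Task 4 = 0; EF_Task 4 = 9
ES_Task 5 = max(EF_Task 1=4, EF_Task 2=6) = 6; EF_Task 5 = 6+5 = 11
ES_Task 6 = 4; EF_Task 6 = 4+4 = 8
ES_Task 7 = 4; EF_Task 7 = 4+6 = 10
ES_Task 8 = max(EF_Task 3=4, EF_Task 4=9, EF_Task 5=11, EF_Task 6=8, EF_Task 7=10) = 11; EF_Task 8 = 11+13 = 24
Expected project duration μ = 24 days. Critical path: Task 2 → Task 5 → Task 8.

Variance along critical path = 7.111 + 1.000 + 5.444 = 13.556
σ = √13.556 = 3.682 days

3.68 days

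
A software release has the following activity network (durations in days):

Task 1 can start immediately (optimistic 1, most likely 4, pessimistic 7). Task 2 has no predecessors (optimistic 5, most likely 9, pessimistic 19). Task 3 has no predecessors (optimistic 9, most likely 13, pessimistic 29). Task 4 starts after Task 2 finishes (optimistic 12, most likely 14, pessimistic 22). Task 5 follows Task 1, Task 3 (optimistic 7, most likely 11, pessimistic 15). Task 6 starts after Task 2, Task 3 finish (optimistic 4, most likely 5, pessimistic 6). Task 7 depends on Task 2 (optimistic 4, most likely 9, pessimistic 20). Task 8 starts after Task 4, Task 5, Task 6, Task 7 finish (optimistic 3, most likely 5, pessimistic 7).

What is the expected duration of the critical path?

te_Task 1 = (1 + 4·4 + 7)/6 = 24/6 = 4
te_Task 2 = (5 + 4·9 + 19)/6 = 60/6 = 10
te_Task 3 = (9 + 4·13 + 29)/6 = 90/6 = 15
te_Task 4 = (12 + 4·14 + 22)/6 = 90/6 = 15
te_Task 5 = (7 + 4·11 + 15)/6 = 66/6 = 11
te_Task 6 = (4 + 4·5 + 6)/6 = 30/6 = 5
te_Task 7 = (4 + 4·9 + 20)/6 = 60/6 = 10
te_Task 8 = (3 + 4·5 + 7)/6 = 30/6 = 5

Forward pass:
ES_Task 1 = 0; EF_Task 1 = 4
ES_Task 2 = 0; EF_Task 2 = 10
ES_Task 3 = 0; EF_Task 3 = 15
ES_Task 4 = 10; EF_Task 4 = 10+15 = 25
ES_Task 5 = max(EF_Task 1=4, EF_Task 3=15) = 15; EF_Task 5 = 15+11 = 26
ES_Task 6 = max(EF_Task 2=10, EF_Task 3=15) = 15; EF_Task 6 = 15+5 = 20
ES_Task 7 = 10; EF_Task 7 = 10+10 = 20
ES_Task 8 = max(EF_Task 4=25, EF_Task 5=26, EF_Task 6=20, EF_Task 7=20) = 26; EF_Task 8 = 26+5 = 31
Expected project duration μ = 31 days. Critical path: Task 3 → Task 5 → Task 8.

31 days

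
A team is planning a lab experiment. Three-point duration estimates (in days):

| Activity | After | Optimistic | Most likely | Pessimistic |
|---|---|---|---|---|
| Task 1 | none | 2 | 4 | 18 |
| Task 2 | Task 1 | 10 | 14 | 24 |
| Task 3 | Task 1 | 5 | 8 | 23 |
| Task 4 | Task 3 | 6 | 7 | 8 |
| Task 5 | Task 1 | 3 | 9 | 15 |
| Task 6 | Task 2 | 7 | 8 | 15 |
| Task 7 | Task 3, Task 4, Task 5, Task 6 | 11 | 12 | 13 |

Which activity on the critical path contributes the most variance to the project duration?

te_Task 1 = (2 + 4·4 + 18)/6 = 36/6 = 6; σ²_Task 1 = ((18−2)/6)² = 7.111
te_Task 2 = (10 + 4·14 + 24)/6 = 90/6 = 15; σ²_Task 2 = ((24−10)/6)² = 5.444
te_Task 3 = (5 + 4·8 + 23)/6 = 60/6 = 10; σ²_Task 3 = ((23−5)/6)² = 9.000
te_Task 4 = (6 + 4·7 + 8)/6 = 42/6 = 7; σ²_Task 4 = ((8−6)/6)² = 0.111
te_Task 5 = (3 + 4·9 + 15)/6 = 54/6 = 9; σ²_Task 5 = ((15−3)/6)² = 4.000
te_Task 6 = (7 + 4·8 + 15)/6 = 54/6 = 9; σ²_Task 6 = ((15−7)/6)² = 1.778
te_Task 7 = (11 + 4·12 + 13)/6 = 72/6 = 12; σ²_Task 7 = ((13−11)/6)² = 0.111

Forward pass:
ES_Task 1 = 0; EF_Task 1 = 6
ES_Task 2 = 6; EF_Task 2 = 6+15 = 21
ES_Task 3 = 6; EF_Task 3 = 6+10 = 16
ES_Task 4 = 16; EF_Task 4 = 16+7 = 23
ES_Task 5 = 6; EF_Task 5 = 6+9 = 15
ES_Task 6 = 21; EF_Task 6 = 21+9 = 30
ES_Task 7 = max(EF_Task 3=16, EF_Task 4=23, EF_Task 5=15, EF_Task 6=30) = 30; EF_Task 7 = 30+12 = 42
Expected project duration μ = 42 days. Critical path: Task 1 → Task 2 → Task 6 → Task 7.

Variances on critical path: σ²_Task 1=7.111, σ²_Task 2=5.444, σ²_Task 6=1.778, σ²_Task 7=0.111.
Largest is σ²_Task 1 = 7.111.

Task 1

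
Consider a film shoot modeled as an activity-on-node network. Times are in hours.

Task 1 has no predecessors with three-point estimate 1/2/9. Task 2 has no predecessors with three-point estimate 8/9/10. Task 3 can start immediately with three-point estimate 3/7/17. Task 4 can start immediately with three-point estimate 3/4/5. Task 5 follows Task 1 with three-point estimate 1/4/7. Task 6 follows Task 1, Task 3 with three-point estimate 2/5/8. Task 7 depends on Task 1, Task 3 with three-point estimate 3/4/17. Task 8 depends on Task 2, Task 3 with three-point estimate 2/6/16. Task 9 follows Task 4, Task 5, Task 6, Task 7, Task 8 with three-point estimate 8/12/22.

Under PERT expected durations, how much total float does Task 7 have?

2 hours

te_Task 1 = (1 + 4·2 + 9)/6 = 18/6 = 3
te_Task 2 = (8 + 4·9 + 10)/6 = 54/6 = 9
te_Task 3 = (3 + 4·7 + 17)/6 = 48/6 = 8
te_Task 4 = (3 + 4·4 + 5)/6 = 24/6 = 4
te_Task 5 = (1 + 4·4 + 7)/6 = 24/6 = 4
te_Task 6 = (2 + 4·5 + 8)/6 = 30/6 = 5
te_Task 7 = (3 + 4·4 + 17)/6 = 36/6 = 6
te_Task 8 = (2 + 4·6 + 16)/6 = 42/6 = 7
te_Task 9 = (8 + 4·12 + 22)/6 = 78/6 = 13

Forward pass:
ES_Task 1 = 0; EF_Task 1 = 3
ES_Task 2 = 0; EF_Task 2 = 9
ES_Task 3 = 0; EF_Task 3 = 8
ES_Task 4 = 0; EF_Task 4 = 4
ES_Task 5 = 3; EF_Task 5 = 3+4 = 7
ES_Task 6 = max(EF_Task 1=3, EF_Task 3=8) = 8; EF_Task 6 = 8+5 = 13
ES_Task 7 = max(EF_Task 1=3, EF_Task 3=8) = 8; EF_Task 7 = 8+6 = 14
ES_Task 8 = max(EF_Task 2=9, EF_Task 3=8) = 9; EF_Task 8 = 9+7 = 16
ES_Task 9 = max(EF_Task 4=4, EF_Task 5=7, EF_Task 6=13, EF_Task 7=14, EF_Task 8=16) = 16; EF_Task 9 = 16+13 = 29
Expected project duration μ = 29 hours. Critical path: Task 2 → Task 8 → Task 9.

Backward pass:
LF_Task 9 = 29; LS_Task 9 = 29−13 = 16
LF_Task 8 = LS_Task 9 = 16; LS_Task 8 = 16−7 = 9
LF_Task 7 = LS_Task 9 = 16; LS_Task 7 = 16−6 = 10
LF_Task 6 = LS_Task 9 = 16; LS_Task 6 = 16−5 = 11
LF_Task 5 = LS_Task 9 = 16; LS_Task 5 = 16−4 = 12
LF_Task 4 = LS_Task 9 = 16; LS_Task 4 = 16−4 = 12
LF_Task 3 = min(LS_Task 6=11, LS_Task 7=10, LS_Task 8=9) = 9; LS_Task 3 = 9−8 = 1
LF_Task 2 = LS_Task 8 = 9; LS_Task 2 = 9−9 = 0
LF_Task 1 = min(LS_Task 5=12, LS_Task 6=11, LS_Task 7=10) = 10; LS_Task 1 = 10−3 = 7
Slack_Task 7 = LS_Task 7 − ES_Task 7 = 10 − 8 = 2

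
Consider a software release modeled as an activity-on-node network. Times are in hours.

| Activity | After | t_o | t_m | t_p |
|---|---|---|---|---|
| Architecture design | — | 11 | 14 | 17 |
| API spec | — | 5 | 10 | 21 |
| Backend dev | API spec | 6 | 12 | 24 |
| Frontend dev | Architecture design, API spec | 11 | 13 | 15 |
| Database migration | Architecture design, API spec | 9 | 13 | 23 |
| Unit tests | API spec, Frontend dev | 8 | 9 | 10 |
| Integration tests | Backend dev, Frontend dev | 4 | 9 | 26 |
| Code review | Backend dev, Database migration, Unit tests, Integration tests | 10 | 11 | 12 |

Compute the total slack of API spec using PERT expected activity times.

te_Architecture design = (11 + 4·14 + 17)/6 = 84/6 = 14
te_API spec = (5 + 4·10 + 21)/6 = 66/6 = 11
te_Backend dev = (6 + 4·12 + 24)/6 = 78/6 = 13
te_Frontend dev = (11 + 4·13 + 15)/6 = 78/6 = 13
te_Database migration = (9 + 4·13 + 23)/6 = 84/6 = 14
te_Unit tests = (8 + 4·9 + 10)/6 = 54/6 = 9
te_Integration tests = (4 + 4·9 + 26)/6 = 66/6 = 11
te_Code review = (10 + 4·11 + 12)/6 = 66/6 = 11

Forward pass:
ES_Architecture design = 0; EF_Architecture design = 14
ES_API spec = 0; EF_API spec = 11
ES_Backend dev = 11; EF_Backend dev = 11+13 = 24
ES_Frontend dev = max(EF_Architecture design=14, EF_API spec=11) = 14; EF_Frontend dev = 14+13 = 27
ES_Database migration = max(EF_Architecture design=14, EF_API spec=11) = 14; EF_Database migration = 14+14 = 28
ES_Unit tests = max(EF_API spec=11, EF_Frontend dev=27) = 27; EF_Unit tests = 27+9 = 36
ES_Integration tests = max(EF_Backend dev=24, EF_Frontend dev=27) = 27; EF_Integration tests = 27+11 = 38
ES_Code review = max(EF_Backend dev=24, EF_Database migration=28, EF_Unit tests=36, EF_Integration tests=38) = 38; EF_Code review = 38+11 = 49
Expected project duration μ = 49 hours. Critical path: Architecture design → Frontend dev → Integration tests → Code review.

Backward pass:
LF_Code review = 49; LS_Code review = 49−11 = 38
LF_Integration tests = LS_Code review = 38; LS_Integration tests = 38−11 = 27
LF_Unit tests = LS_Code review = 38; LS_Unit tests = 38−9 = 29
LF_Database migration = LS_Code review = 38; LS_Database migration = 38−14 = 24
LF_Frontend dev = min(LS_Unit tests=29, LS_Integration tests=27) = 27; LS_Frontend dev = 27−13 = 14
LF_Backend dev = min(LS_Integration tests=27, LS_Code review=38) = 27; LS_Backend dev = 27−13 = 14
LF_API spec = min(LS_Backend dev=14, LS_Frontend dev=14, LS_Database migration=24, LS_Unit tests=29) = 14; LS_API spec = 14−11 = 3
LF_Architecture design = min(LS_Frontend dev=14, LS_Database migration=24) = 14; LS_Architecture design = 14−14 = 0
Slack_API spec = LS_API spec − ES_API spec = 3 − 0 = 3

3 hours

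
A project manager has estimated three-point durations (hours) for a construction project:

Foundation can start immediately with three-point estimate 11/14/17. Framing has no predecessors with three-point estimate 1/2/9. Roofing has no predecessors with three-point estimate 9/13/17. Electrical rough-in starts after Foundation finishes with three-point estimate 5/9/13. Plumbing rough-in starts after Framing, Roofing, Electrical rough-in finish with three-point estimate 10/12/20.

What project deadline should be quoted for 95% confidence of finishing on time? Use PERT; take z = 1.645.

39.9 hours

te_Foundation = (11 + 4·14 + 17)/6 = 84/6 = 14; σ²_Foundation = ((17−11)/6)² = 1.000
te_Framing = (1 + 4·2 + 9)/6 = 18/6 = 3; σ²_Framing = ((9−1)/6)² = 1.778
te_Roofing = (9 + 4·13 + 17)/6 = 78/6 = 13; σ²_Roofing = ((17−9)/6)² = 1.778
te_Electrical rough-in = (5 + 4·9 + 13)/6 = 54/6 = 9; σ²_Electrical rough-in = ((13−5)/6)² = 1.778
te_Plumbing rough-in = (10 + 4·12 + 20)/6 = 78/6 = 13; σ²_Plumbing rough-in = ((20−10)/6)² = 2.778

Forward pass:
ES_Foundation = 0; EF_Foundation = 14
ES_Framing = 0; EF_Framing = 3
ES_Roofing = 0; EF_Roofing = 13
ES_Electrical rough-in = 14; EF_Electrical rough-in = 14+9 = 23
ES_Plumbing rough-in = max(EF_Framing=3, EF_Roofing=13, EF_Electrical rough-in=23) = 23; EF_Plumbing rough-in = 23+13 = 36
Expected project duration μ = 36 hours. Critical path: Foundation → Electrical rough-in → Plumbing rough-in.

Variance along critical path = 1.000 + 1.778 + 2.778 = 5.556; σ = 2.357 hours.
D = μ + z·σ = 36 + 1.645·2.357 = 39.9 hours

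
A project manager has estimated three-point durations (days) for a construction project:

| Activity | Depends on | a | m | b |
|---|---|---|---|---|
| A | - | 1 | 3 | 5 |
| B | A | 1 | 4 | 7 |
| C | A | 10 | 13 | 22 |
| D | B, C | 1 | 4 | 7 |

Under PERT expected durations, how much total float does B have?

10 days

te_A = (1 + 4·3 + 5)/6 = 18/6 = 3
te_B = (1 + 4·4 + 7)/6 = 24/6 = 4
te_C = (10 + 4·13 + 22)/6 = 84/6 = 14
te_D = (1 + 4·4 + 7)/6 = 24/6 = 4

Forward pass:
ES_A = 0; EF_A = 3
ES_B = 3; EF_B = 3+4 = 7
ES_C = 3; EF_C = 3+14 = 17
ES_D = max(EF_B=7, EF_C=17) = 17; EF_D = 17+4 = 21
Expected project duration μ = 21 days. Critical path: A → C → D.

Backward pass:
LF_D = 21; LS_D = 21−4 = 17
LF_C = LS_D = 17; LS_C = 17−14 = 3
LF_B = LS_D = 17; LS_B = 17−4 = 13
LF_A = min(LS_B=13, LS_C=3) = 3; LS_A = 3−3 = 0
Slack_B = LS_B − ES_B = 13 − 3 = 10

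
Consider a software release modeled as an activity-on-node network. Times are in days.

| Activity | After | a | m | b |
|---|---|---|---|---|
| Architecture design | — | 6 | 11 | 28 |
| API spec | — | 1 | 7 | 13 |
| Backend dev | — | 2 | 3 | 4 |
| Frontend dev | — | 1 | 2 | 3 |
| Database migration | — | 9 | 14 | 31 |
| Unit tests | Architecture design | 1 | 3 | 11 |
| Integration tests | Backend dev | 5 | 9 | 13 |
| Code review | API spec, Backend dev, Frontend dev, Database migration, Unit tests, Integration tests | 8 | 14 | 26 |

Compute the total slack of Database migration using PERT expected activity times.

1 days

te_Architecture design = (6 + 4·11 + 28)/6 = 78/6 = 13
te_API spec = (1 + 4·7 + 13)/6 = 42/6 = 7
te_Backend dev = (2 + 4·3 + 4)/6 = 18/6 = 3
te_Frontend dev = (1 + 4·2 + 3)/6 = 12/6 = 2
te_Database migration = (9 + 4·14 + 31)/6 = 96/6 = 16
te_Unit tests = (1 + 4·3 + 11)/6 = 24/6 = 4
te_Integration tests = (5 + 4·9 + 13)/6 = 54/6 = 9
te_Code review = (8 + 4·14 + 26)/6 = 90/6 = 15

Forward pass:
ES_Architecture design = 0; EF_Architecture design = 13
ES_API spec = 0; EF_API spec = 7
ES_Backend dev = 0; EF_Backend dev = 3
ES_Frontend dev = 0; EF_Frontend dev = 2
ES_Database migration = 0; EF_Database migration = 16
ES_Unit tests = 13; EF_Unit tests = 13+4 = 17
ES_Integration tests = 3; EF_Integration tests = 3+9 = 12
ES_Code review = max(EF_API spec=7, EF_Backend dev=3, EF_Frontend dev=2, EF_Database migration=16, EF_Unit tests=17, EF_Integration tests=12) = 17; EF_Code review = 17+15 = 32
Expected project duration μ = 32 days. Critical path: Architecture design → Unit tests → Code review.

Backward pass:
LF_Code review = 32; LS_Code review = 32−15 = 17
LF_Integration tests = LS_Code review = 17; LS_Integration tests = 17−9 = 8
LF_Unit tests = LS_Code review = 17; LS_Unit tests = 17−4 = 13
LF_Database migration = LS_Code review = 17; LS_Database migration = 17−16 = 1
LF_Frontend dev = LS_Code review = 17; LS_Frontend dev = 17−2 = 15
LF_Backend dev = min(LS_Integration tests=8, LS_Code review=17) = 8; LS_Backend dev = 8−3 = 5
LF_API spec = LS_Code review = 17; LS_API spec = 17−7 = 10
LF_Architecture design = LS_Unit tests = 13; LS_Architecture design = 13−13 = 0
Slack_Database migration = LS_Database migration − ES_Database migration = 1 − 0 = 1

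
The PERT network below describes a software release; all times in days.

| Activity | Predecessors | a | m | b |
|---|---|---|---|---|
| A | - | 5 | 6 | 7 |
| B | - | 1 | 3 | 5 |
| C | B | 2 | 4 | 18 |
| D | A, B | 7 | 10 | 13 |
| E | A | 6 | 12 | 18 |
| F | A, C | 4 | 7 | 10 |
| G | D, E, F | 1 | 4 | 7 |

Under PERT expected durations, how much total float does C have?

te_A = (5 + 4·6 + 7)/6 = 36/6 = 6
te_B = (1 + 4·3 + 5)/6 = 18/6 = 3
te_C = (2 + 4·4 + 18)/6 = 36/6 = 6
te_D = (7 + 4·10 + 13)/6 = 60/6 = 10
te_E = (6 + 4·12 + 18)/6 = 72/6 = 12
te_F = (4 + 4·7 + 10)/6 = 42/6 = 7
te_G = (1 + 4·4 + 7)/6 = 24/6 = 4

Forward pass:
ES_A = 0; EF_A = 6
ES_B = 0; EF_B = 3
ES_C = 3; EF_C = 3+6 = 9
ES_D = max(EF_A=6, EF_B=3) = 6; EF_D = 6+10 = 16
ES_E = 6; EF_E = 6+12 = 18
ES_F = max(EF_A=6, EF_C=9) = 9; EF_F = 9+7 = 16
ES_G = max(EF_D=16, EF_E=18, EF_F=16) = 18; EF_G = 18+4 = 22
Expected project duration μ = 22 days. Critical path: A → E → G.

Backward pass:
LF_G = 22; LS_G = 22−4 = 18
LF_F = LS_G = 18; LS_F = 18−7 = 11
LF_E = LS_G = 18; LS_E = 18−12 = 6
LF_D = LS_G = 18; LS_D = 18−10 = 8
LF_C = LS_F = 11; LS_C = 11−6 = 5
LF_B = min(LS_C=5, LS_D=8) = 5; LS_B = 5−3 = 2
LF_A = min(LS_D=8, LS_E=6, LS_F=11) = 6; LS_A = 6−6 = 0
Slack_C = LS_C − ES_C = 5 − 3 = 2

2 days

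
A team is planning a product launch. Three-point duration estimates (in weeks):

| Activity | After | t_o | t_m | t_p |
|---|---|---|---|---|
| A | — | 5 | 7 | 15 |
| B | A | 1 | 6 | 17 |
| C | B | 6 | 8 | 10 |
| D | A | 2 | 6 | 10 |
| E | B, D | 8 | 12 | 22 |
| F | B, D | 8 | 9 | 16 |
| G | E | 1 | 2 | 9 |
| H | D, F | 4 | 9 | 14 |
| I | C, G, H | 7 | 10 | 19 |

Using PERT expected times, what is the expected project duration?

45 weeks

te_A = (5 + 4·7 + 15)/6 = 48/6 = 8
te_B = (1 + 4·6 + 17)/6 = 42/6 = 7
te_C = (6 + 4·8 + 10)/6 = 48/6 = 8
te_D = (2 + 4·6 + 10)/6 = 36/6 = 6
te_E = (8 + 4·12 + 22)/6 = 78/6 = 13
te_F = (8 + 4·9 + 16)/6 = 60/6 = 10
te_G = (1 + 4·2 + 9)/6 = 18/6 = 3
te_H = (4 + 4·9 + 14)/6 = 54/6 = 9
te_I = (7 + 4·10 + 19)/6 = 66/6 = 11

Forward pass:
ES_A = 0; EF_A = 8
ES_B = 8; EF_B = 8+7 = 15
ES_C = 15; EF_C = 15+8 = 23
ES_D = 8; EF_D = 8+6 = 14
ES_E = max(EF_B=15, EF_D=14) = 15; EF_E = 15+13 = 28
ES_F = max(EF_B=15, EF_D=14) = 15; EF_F = 15+10 = 25
ES_G = 28; EF_G = 28+3 = 31
ES_H = max(EF_D=14, EF_F=25) = 25; EF_H = 25+9 = 34
ES_I = max(EF_C=23, EF_G=31, EF_H=34) = 34; EF_I = 34+11 = 45
Expected project duration μ = 45 weeks. Critical path: A → B → F → H → I.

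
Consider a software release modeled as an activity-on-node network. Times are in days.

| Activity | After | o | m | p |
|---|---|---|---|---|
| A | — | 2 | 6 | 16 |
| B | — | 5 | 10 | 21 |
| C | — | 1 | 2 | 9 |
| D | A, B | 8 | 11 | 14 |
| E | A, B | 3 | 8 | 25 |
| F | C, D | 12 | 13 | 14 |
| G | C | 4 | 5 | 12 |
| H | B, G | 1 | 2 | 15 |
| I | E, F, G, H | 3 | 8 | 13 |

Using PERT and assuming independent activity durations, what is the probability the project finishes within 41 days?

0.273

te_A = (2 + 4·6 + 16)/6 = 42/6 = 7; σ²_A = ((16−2)/6)² = 5.444
te_B = (5 + 4·10 + 21)/6 = 66/6 = 11; σ²_B = ((21−5)/6)² = 7.111
te_C = (1 + 4·2 + 9)/6 = 18/6 = 3; σ²_C = ((9−1)/6)² = 1.778
te_D = (8 + 4·11 + 14)/6 = 66/6 = 11; σ²_D = ((14−8)/6)² = 1.000
te_E = (3 + 4·8 + 25)/6 = 60/6 = 10; σ²_E = ((25−3)/6)² = 13.444
te_F = (12 + 4·13 + 14)/6 = 78/6 = 13; σ²_F = ((14−12)/6)² = 0.111
te_G = (4 + 4·5 + 12)/6 = 36/6 = 6; σ²_G = ((12−4)/6)² = 1.778
te_H = (1 + 4·2 + 15)/6 = 24/6 = 4; σ²_H = ((15−1)/6)² = 5.444
te_I = (3 + 4·8 + 13)/6 = 48/6 = 8; σ²_I = ((13−3)/6)² = 2.778

Forward pass:
ES_A = 0; EF_A = 7
ES_B = 0; EF_B = 11
ES_C = 0; EF_C = 3
ES_D = max(EF_A=7, EF_B=11) = 11; EF_D = 11+11 = 22
ES_E = max(EF_A=7, EF_B=11) = 11; EF_E = 11+10 = 21
ES_F = max(EF_C=3, EF_D=22) = 22; EF_F = 22+13 = 35
ES_G = 3; EF_G = 3+6 = 9
ES_H = max(EF_B=11, EF_G=9) = 11; EF_H = 11+4 = 15
ES_I = max(EF_E=21, EF_F=35, EF_G=9, EF_H=15) = 35; EF_I = 35+8 = 43
Expected project duration μ = 43 days. Critical path: B → D → F → I.

Variance along critical path = 7.111 + 1.000 + 0.111 + 2.778 = 11.000; σ = √11.000 = 3.317 days.
Z = (41 − 43) / 3.317 = -0.603
P(T ≤ 41) = Φ(-0.603) ≈ 0.273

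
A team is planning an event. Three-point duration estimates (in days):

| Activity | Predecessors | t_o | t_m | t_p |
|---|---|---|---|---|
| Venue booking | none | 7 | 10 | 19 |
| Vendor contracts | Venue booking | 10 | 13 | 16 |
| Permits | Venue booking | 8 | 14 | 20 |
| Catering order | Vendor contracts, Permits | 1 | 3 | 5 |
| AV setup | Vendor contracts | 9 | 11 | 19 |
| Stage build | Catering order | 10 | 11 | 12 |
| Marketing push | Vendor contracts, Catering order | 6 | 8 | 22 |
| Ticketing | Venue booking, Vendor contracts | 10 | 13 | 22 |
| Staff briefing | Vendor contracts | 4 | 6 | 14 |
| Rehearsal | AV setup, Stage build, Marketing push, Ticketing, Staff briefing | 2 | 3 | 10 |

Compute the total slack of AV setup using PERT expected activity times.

te_Venue booking = (7 + 4·10 + 19)/6 = 66/6 = 11
te_Vendor contracts = (10 + 4·13 + 16)/6 = 78/6 = 13
te_Permits = (8 + 4·14 + 20)/6 = 84/6 = 14
te_Catering order = (1 + 4·3 + 5)/6 = 18/6 = 3
te_AV setup = (9 + 4·11 + 19)/6 = 72/6 = 12
te_Stage build = (10 + 4·11 + 12)/6 = 66/6 = 11
te_Marketing push = (6 + 4·8 + 22)/6 = 60/6 = 10
te_Ticketing = (10 + 4·13 + 22)/6 = 84/6 = 14
te_Staff briefing = (4 + 4·6 + 14)/6 = 42/6 = 7
te_Rehearsal = (2 + 4·3 + 10)/6 = 24/6 = 4

Forward pass:
ES_Venue booking = 0; EF_Venue booking = 11
ES_Vendor contracts = 11; EF_Vendor contracts = 11+13 = 24
ES_Permits = 11; EF_Permits = 11+14 = 25
ES_Catering order = max(EF_Vendor contracts=24, EF_Permits=25) = 25; EF_Catering order = 25+3 = 28
ES_AV setup = 24; EF_AV setup = 24+12 = 36
ES_Stage build = 28; EF_Stage build = 28+11 = 39
ES_Marketing push = max(EF_Vendor contracts=24, EF_Catering order=28) = 28; EF_Marketing push = 28+10 = 38
ES_Ticketing = max(EF_Venue booking=11, EF_Vendor contracts=24) = 24; EF_Ticketing = 24+14 = 38
ES_Staff briefing = 24; EF_Staff briefing = 24+7 = 31
ES_Rehearsal = max(EF_AV setup=36, EF_Stage build=39, EF_Marketing push=38, EF_Ticketing=38, EF_Staff briefing=31) = 39; EF_Rehearsal = 39+4 = 43
Expected project duration μ = 43 days. Critical path: Venue booking → Permits → Catering order → Stage build → Rehearsal.

Backward pass:
LF_Rehearsal = 43; LS_Rehearsal = 43−4 = 39
LF_Staff briefing = LS_Rehearsal = 39; LS_Staff briefing = 39−7 = 32
LF_Ticketing = LS_Rehearsal = 39; LS_Ticketing = 39−14 = 25
LF_Marketing push = LS_Rehearsal = 39; LS_Marketing push = 39−10 = 29
LF_Stage build = LS_Rehearsal = 39; LS_Stage build = 39−11 = 28
LF_AV setup = LS_Rehearsal = 39; LS_AV setup = 39−12 = 27
LF_Catering order = min(LS_Stage build=28, LS_Marketing push=29) = 28; LS_Catering order = 28−3 = 25
LF_Permits = LS_Catering order = 25; LS_Permits = 25−14 = 11
LF_Vendor contracts = min(LS_Catering order=25, LS_AV setup=27, LS_Marketing push=29, LS_Ticketing=25, LS_Staff briefing=32) = 25; LS_Vendor contracts = 25−13 = 12
LF_Venue booking = min(LS_Vendor contracts=12, LS_Permits=11, LS_Ticketing=25) = 11; LS_Venue booking = 11−11 = 0
Slack_AV setup = LS_AV setup − ES_AV setup = 27 − 24 = 3

3 days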